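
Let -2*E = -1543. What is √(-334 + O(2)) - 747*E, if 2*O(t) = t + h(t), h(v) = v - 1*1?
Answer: -1152621/2 + I*√1330/2 ≈ -5.7631e+5 + 18.235*I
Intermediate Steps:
h(v) = -1 + v (h(v) = v - 1 = -1 + v)
O(t) = -½ + t (O(t) = (t + (-1 + t))/2 = (-1 + 2*t)/2 = -½ + t)
E = 1543/2 (E = -½*(-1543) = 1543/2 ≈ 771.50)
√(-334 + O(2)) - 747*E = √(-334 + (-½ + 2)) - 747*1543/2 = √(-334 + 3/2) - 1152621/2 = √(-665/2) - 1152621/2 = I*√1330/2 - 1152621/2 = -1152621/2 + I*√1330/2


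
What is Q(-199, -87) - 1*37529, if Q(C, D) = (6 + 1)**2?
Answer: -37480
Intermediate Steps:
Q(C, D) = 49 (Q(C, D) = 7**2 = 49)
Q(-199, -87) - 1*37529 = 49 - 1*37529 = 49 - 37529 = -37480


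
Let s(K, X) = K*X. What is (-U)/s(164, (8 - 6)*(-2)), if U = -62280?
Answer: -7785/82 ≈ -94.939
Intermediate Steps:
(-U)/s(164, (8 - 6)*(-2)) = (-1*(-62280))/((164*((8 - 6)*(-2)))) = 62280/((164*(2*(-2)))) = 62280/((164*(-4))) = 62280/(-656) = 62280*(-1/656) = -7785/82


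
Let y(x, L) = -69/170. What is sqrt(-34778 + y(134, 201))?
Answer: I*sqrt(1005095930)/170 ≈ 186.49*I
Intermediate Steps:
y(x, L) = -69/170 (y(x, L) = -69*1/170 = -69/170)
sqrt(-34778 + y(134, 201)) = sqrt(-34778 - 69/170) = sqrt(-5912329/170) = I*sqrt(1005095930)/170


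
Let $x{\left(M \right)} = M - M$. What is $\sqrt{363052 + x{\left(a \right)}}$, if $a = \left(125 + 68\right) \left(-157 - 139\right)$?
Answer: $2 \sqrt{90763} \approx 602.54$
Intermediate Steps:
$a = -57128$ ($a = 193 \left(-296\right) = -57128$)
$x{\left(M \right)} = 0$
$\sqrt{363052 + x{\left(a \right)}} = \sqrt{363052 + 0} = \sqrt{363052} = 2 \sqrt{90763}$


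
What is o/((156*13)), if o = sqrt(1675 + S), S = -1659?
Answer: 1/507 ≈ 0.0019724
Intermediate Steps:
o = 4 (o = sqrt(1675 - 1659) = sqrt(16) = 4)
o/((156*13)) = 4/((156*13)) = 4/2028 = 4*(1/2028) = 1/507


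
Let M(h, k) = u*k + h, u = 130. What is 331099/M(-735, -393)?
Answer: -331099/51825 ≈ -6.3888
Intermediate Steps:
M(h, k) = h + 130*k (M(h, k) = 130*k + h = h + 130*k)
331099/M(-735, -393) = 331099/(-735 + 130*(-393)) = 331099/(-735 - 51090) = 331099/(-51825) = 331099*(-1/51825) = -331099/51825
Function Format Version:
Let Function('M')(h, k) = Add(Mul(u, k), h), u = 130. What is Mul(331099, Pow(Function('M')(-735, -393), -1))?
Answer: Rational(-331099, 51825) ≈ -6.3888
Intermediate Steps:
Function('M')(h, k) = Add(h, Mul(130, k)) (Function('M')(h, k) = Add(Mul(130, k), h) = Add(h, Mul(130, k)))
Mul(331099, Pow(Function('M')(-735, -393), -1)) = Mul(331099, Pow(Add(-735, Mul(130, -393)), -1)) = Mul(331099, Pow(Add(-735, -51090), -1)) = Mul(331099, Pow(-51825, -1)) = Mul(331099, Rational(-1, 51825)) = Rational(-331099, 51825)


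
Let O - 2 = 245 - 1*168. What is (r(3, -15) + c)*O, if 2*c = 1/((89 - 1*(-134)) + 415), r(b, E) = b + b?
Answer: 604903/1276 ≈ 474.06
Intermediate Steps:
r(b, E) = 2*b
O = 79 (O = 2 + (245 - 1*168) = 2 + (245 - 168) = 2 + 77 = 79)
c = 1/1276 (c = 1/(2*((89 - 1*(-134)) + 415)) = 1/(2*((89 + 134) + 415)) = 1/(2*(223 + 415)) = (½)/638 = (½)*(1/638) = 1/1276 ≈ 0.00078370)
(r(3, -15) + c)*O = (2*3 + 1/1276)*79 = (6 + 1/1276)*79 = (7657/1276)*79 = 604903/1276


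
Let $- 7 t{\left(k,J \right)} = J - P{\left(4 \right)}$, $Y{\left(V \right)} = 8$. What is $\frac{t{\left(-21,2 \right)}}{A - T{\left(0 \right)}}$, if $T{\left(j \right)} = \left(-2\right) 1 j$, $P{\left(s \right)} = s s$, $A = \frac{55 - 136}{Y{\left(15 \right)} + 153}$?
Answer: $- \frac{322}{81} \approx -3.9753$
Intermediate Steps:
$A = - \frac{81}{161}$ ($A = \frac{55 - 136}{8 + 153} = - \frac{81}{161} \approx -0.50311$)
$P{\left(s \right)} = s^{2}$
$T{\left(j \right)} = - 2 j$
$t{\left(k,J \right)} = \frac{16}{7} - \frac{J}{7}$ ($t{\left(k,J \right)} = - \frac{J - 4^{2}}{7} = - \frac{J - 16}{7} = - \frac{-16 + J}{7} = \frac{16}{7} - \frac{J}{7}$)
$\frac{t{\left(-21,2 \right)}}{A - T{\left(0 \right)}} = \frac{\frac{16}{7} - \frac{2}{7}}{- \frac{81}{161} - \left(-2\right) 0} = \frac{\frac{16}{7} - \frac{2}{7}}{- \frac{81}{161} - 0} = \frac{2}{- \frac{81}{161} + 0} = \frac{2}{- \frac{81}{161}} = 2 \left(- \frac{161}{81}\right) = - \frac{322}{81}$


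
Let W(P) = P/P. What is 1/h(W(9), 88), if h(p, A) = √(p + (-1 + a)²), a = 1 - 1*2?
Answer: √5/5 ≈ 0.44721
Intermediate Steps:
a = -1 (a = 1 - 2 = -1)
W(P) = 1
h(p, A) = √(4 + p) (h(p, A) = √(p + (-1 - 1)²) = √(p + (-2)²) = √(p + 4) = √(4 + p))
1/h(W(9), 88) = 1/(√(4 + 1)) = 1/(√5) = √5/5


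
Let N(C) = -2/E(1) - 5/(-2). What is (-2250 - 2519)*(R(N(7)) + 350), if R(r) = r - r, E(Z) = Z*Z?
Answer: -1669150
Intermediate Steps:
E(Z) = Z²
N(C) = ½ (N(C) = -2/(1²) - 5/(-2) = -2/1 - 5*(-½) = -2*1 + 5/2 = -2 + 5/2 = ½)
R(r) = 0
(-2250 - 2519)*(R(N(7)) + 350) = (-2250 - 2519)*(0 + 350) = -4769*350 = -1669150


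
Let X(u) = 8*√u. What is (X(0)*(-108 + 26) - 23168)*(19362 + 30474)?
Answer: -1154600448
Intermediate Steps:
(X(0)*(-108 + 26) - 23168)*(19362 + 30474) = ((8*√0)*(-108 + 26) - 23168)*(19362 + 30474) = ((8*0)*(-82) - 23168)*49836 = (0*(-82) - 23168)*49836 = (0 - 23168)*49836 = -23168*49836 = -1154600448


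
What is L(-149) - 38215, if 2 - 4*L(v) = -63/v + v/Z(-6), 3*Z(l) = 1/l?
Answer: -23175523/596 ≈ -38885.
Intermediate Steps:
Z(l) = 1/(3*l)
L(v) = 1/2 + 9*v/2 + 63/(4*v) (L(v) = 1/2 - (-63/v + v/(((1/3)/(-6))))/4 = 1/2 - (-63/v + v/(((1/3)*(-1/6))))/4 = 1/2 - (-63/v + v/(-1/18))/4 = 1/2 - (-63/v + v*(-18))/4 = 1/2 - (-63/v - 18*v)/4 = 1/2 + (9*v/2 + 63/(4*v)) = 1/2 + 9*v/2 + 63/(4*v))
L(-149) - 38215 = (1/4)*(63 + 2*(-149)*(1 + 9*(-149)))/(-149) - 38215 = (1/4)*(-1/149)*(63 + 2*(-149)*(1 - 1341)) - 38215 = (1/4)*(-1/149)*(63 + 2*(-149)*(-1340)) - 38215 = (1/4)*(-1/149)*(63 + 399320) - 38215 = (1/4)*(-1/149)*399383 - 38215 = -399383/596 - 38215 = -23175523/596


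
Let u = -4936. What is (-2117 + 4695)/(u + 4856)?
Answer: -1289/40 ≈ -32.225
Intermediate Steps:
(-2117 + 4695)/(u + 4856) = (-2117 + 4695)/(-4936 + 4856) = 2578/(-80) = 2578*(-1/80) = -1289/40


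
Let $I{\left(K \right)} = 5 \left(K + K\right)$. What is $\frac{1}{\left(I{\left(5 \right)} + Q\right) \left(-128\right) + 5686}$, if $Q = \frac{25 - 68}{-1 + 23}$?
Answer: $- \frac{11}{5102} \approx -0.002156$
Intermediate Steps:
$Q = - \frac{43}{22} \approx -1.9545$
$I{\left(K \right)} = 10 K$ ($I{\left(K \right)} = 5 \cdot 2 K = 10 K$)
$\frac{1}{\left(I{\left(5 \right)} + Q\right) \left(-128\right) + 5686} = \frac{1}{\left(10 \cdot 5 - \frac{43}{22}\right) \left(-128\right) + 5686} = \frac{1}{\left(50 - \frac{43}{22}\right) \left(-128\right) + 5686} = \frac{1}{\frac{1057}{22} \left(-128\right) + 5686} = \frac{1}{- \frac{67648}{11} + 5686} = \frac{1}{- \frac{5102}{11}} = - \frac{11}{5102}$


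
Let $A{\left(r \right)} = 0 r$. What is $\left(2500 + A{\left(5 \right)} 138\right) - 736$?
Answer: $1764$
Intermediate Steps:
$A{\left(r \right)} = 0$
$\left(2500 + A{\left(5 \right)} 138\right) - 736 = \left(2500 + 0 \cdot 138\right) - 736 = \left(2500 + 0\right) - 736 = 2500 - 736 = 1764$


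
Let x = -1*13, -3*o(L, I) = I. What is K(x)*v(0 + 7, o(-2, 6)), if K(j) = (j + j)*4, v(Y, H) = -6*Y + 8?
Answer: 3536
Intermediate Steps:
o(L, I) = -I/3
v(Y, H) = 8 - 6*Y
x = -13
K(j) = 8*j (K(j) = (2*j)*4 = 8*j)
K(x)*v(0 + 7, o(-2, 6)) = (8*(-13))*(8 - 6*(0 + 7)) = -104*(8 - 6*7) = -104*(8 - 42) = -104*(-34) = 3536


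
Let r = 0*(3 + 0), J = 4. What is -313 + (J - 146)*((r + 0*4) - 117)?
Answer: 16301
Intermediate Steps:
r = 0 (r = 0*3 = 0)
-313 + (J - 146)*((r + 0*4) - 117) = -313 + (4 - 146)*((0 + 0*4) - 117) = -313 - 142*((0 + 0) - 117) = -313 - 142*(0 - 117) = -313 - 142*(-117) = -313 + 16614 = 16301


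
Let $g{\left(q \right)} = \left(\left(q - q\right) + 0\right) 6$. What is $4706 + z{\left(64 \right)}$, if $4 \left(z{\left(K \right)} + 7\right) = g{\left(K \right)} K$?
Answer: $4699$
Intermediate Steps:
$g{\left(q \right)} = 0$ ($g{\left(q \right)} = \left(0 + 0\right) 6 = 0 \cdot 6 = 0$)
$z{\left(K \right)} = -7$ ($z{\left(K \right)} = -7 + \frac{0 K}{4} = -7 + \frac{1}{4} \cdot 0 = -7 + 0 = -7$)
$4706 + z{\left(64 \right)} = 4706 - 7 = 4699$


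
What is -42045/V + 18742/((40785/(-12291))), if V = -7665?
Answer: -39199525929/6947045 ≈ -5642.6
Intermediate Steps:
-42045/V + 18742/((40785/(-12291))) = -42045/(-7665) + 18742/((40785/(-12291))) = -42045*(-1/7665) + 18742/((40785*(-1/12291))) = 2803/511 + 18742/(-13595/4097) = 2803/511 + 18742*(-4097/13595) = 2803/511 - 76785974/13595 = -39199525929/6947045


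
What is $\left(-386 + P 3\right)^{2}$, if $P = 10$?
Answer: $126736$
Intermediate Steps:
$\left(-386 + P 3\right)^{2} = \left(-386 + 10 \cdot 3\right)^{2} = \left(-386 + 30\right)^{2} = \left(-356\right)^{2} = 126736$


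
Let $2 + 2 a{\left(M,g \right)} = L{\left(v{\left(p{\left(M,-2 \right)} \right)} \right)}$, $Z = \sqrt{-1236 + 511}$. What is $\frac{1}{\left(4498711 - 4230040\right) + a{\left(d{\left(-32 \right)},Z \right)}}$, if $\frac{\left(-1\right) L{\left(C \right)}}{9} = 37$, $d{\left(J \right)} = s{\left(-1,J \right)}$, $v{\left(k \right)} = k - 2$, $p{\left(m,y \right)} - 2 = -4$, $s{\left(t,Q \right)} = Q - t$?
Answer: $\frac{2}{537007} \approx 3.7243 \cdot 10^{-6}$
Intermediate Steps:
$p{\left(m,y \right)} = -2$ ($p{\left(m,y \right)} = 2 - 4 = -2$)
$Z = 5 i \sqrt{29}$ ($Z = \sqrt{-725} = 5 i \sqrt{29} \approx 26.926 i$)
$v{\left(k \right)} = -2 + k$ ($v{\left(k \right)} = k - 2 = -2 + k$)
$d{\left(J \right)} = 1 + J$ ($d{\left(J \right)} = J - -1 = J + 1 = 1 + J$)
$L{\left(C \right)} = -333$ ($L{\left(C \right)} = \left(-9\right) 37 = -333$)
$a{\left(M,g \right)} = - \frac{335}{2}$ ($a{\left(M,g \right)} = -1 + \frac{1}{2} \left(-333\right) = -1 - \frac{333}{2} = - \frac{335}{2}$)
$\frac{1}{\left(4498711 - 4230040\right) + a{\left(d{\left(-32 \right)},Z \right)}} = \frac{1}{\left(4498711 - 4230040\right) - \frac{335}{2}} = \frac{1}{268671 - \frac{335}{2}} = \frac{1}{\frac{537007}{2}} = \frac{2}{537007}$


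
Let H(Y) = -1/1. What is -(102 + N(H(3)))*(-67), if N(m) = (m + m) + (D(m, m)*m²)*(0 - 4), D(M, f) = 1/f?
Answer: 6968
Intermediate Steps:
H(Y) = -1 (H(Y) = -1*1 = -1)
N(m) = -2*m (N(m) = (m + m) + (m²/m)*(0 - 4) = 2*m + m*(-4) = 2*m - 4*m = -2*m)
-(102 + N(H(3)))*(-67) = -(102 - 2*(-1))*(-67) = -(102 + 2)*(-67) = -104*(-67) = -1*(-6968) = 6968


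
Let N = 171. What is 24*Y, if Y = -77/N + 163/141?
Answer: 45376/2679 ≈ 16.938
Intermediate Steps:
Y = 5672/8037 (Y = -77/171 + 163/141 = 5672/8037 ≈ 0.70574)
24*Y = 24*(5672/8037) = 45376/2679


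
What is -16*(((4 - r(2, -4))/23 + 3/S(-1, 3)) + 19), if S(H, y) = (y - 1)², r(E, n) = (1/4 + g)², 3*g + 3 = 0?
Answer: -7323/23 ≈ -318.39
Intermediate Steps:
g = -1 (g = -1 + (⅓)*0 = -1 + 0 = -1)
r(E, n) = 9/16 (r(E, n) = (1/4 - 1)² = (¼ - 1)² = (-¾)² = 9/16)
S(H, y) = (-1 + y)²
-16*(((4 - r(2, -4))/23 + 3/S(-1, 3)) + 19) = -16*(((4 - 1*9/16)/23 + 3/((-1 + 3)²)) + 19) = -16*(((4 - 9/16)*(1/23) + 3/(2²)) + 19) = -16*(((55/16)*(1/23) + 3/4) + 19) = -16*((55/368 + 3*(¼)) + 19) = -16*((55/368 + ¾) + 19) = -16*(331/368 + 19) = -16*7323/368 = -7323/23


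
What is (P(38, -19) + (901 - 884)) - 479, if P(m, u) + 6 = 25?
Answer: -443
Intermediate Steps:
P(m, u) = 19 (P(m, u) = -6 + 25 = 19)
(P(38, -19) + (901 - 884)) - 479 = (19 + (901 - 884)) - 479 = (19 + 17) - 479 = 36 - 479 = -443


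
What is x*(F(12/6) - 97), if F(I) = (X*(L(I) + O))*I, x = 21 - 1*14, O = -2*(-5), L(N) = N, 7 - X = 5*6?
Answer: -4543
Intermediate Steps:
X = -23 (X = 7 - 5*6 = 7 - 1*30 = 7 - 30 = -23)
O = 10
x = 7 (x = 21 - 14 = 7)
F(I) = I*(-230 - 23*I) (F(I) = (-23*(I + 10))*I = (-23*(10 + I))*I = (-230 - 23*I)*I = I*(-230 - 23*I))
x*(F(12/6) - 97) = 7*(-23*12/6*(10 + 12/6) - 97) = 7*(-23*12*(⅙)*(10 + 12*(⅙)) - 97) = 7*(-23*2*(10 + 2) - 97) = 7*(-23*2*12 - 97) = 7*(-552 - 97) = 7*(-649) = -4543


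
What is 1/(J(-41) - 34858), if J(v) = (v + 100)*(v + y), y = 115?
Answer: -1/30492 ≈ -3.2795e-5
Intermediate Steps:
J(v) = (100 + v)*(115 + v) (J(v) = (v + 100)*(v + 115) = (100 + v)*(115 + v))
1/(J(-41) - 34858) = 1/((11500 + (-41)² + 215*(-41)) - 34858) = 1/((11500 + 1681 - 8815) - 34858) = 1/(4366 - 34858) = 1/(-30492) = -1/30492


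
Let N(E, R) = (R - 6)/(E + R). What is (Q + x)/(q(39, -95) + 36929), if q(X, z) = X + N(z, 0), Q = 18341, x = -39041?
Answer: -983250/1755983 ≈ -0.55994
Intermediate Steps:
N(E, R) = (-6 + R)/(E + R)
q(X, z) = X - 6/z (q(X, z) = X + (-6 + 0)/(z + 0) = X - 6/z)
(Q + x)/(q(39, -95) + 36929) = (18341 - 39041)/((39 - 6/(-95)) + 36929) = -20700/((39 - 6*(-1/95)) + 36929) = -20700/((39 + 6/95) + 36929) = -20700/(3711/95 + 36929) = -20700/3511966/95 = -20700*95/3511966 = -983250/1755983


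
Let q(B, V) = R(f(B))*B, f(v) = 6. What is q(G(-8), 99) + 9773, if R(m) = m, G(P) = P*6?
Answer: 9485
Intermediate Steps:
G(P) = 6*P
q(B, V) = 6*B
q(G(-8), 99) + 9773 = 6*(6*(-8)) + 9773 = 6*(-48) + 9773 = -288 + 9773 = 9485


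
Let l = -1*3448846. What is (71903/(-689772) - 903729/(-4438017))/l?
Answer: -33806691493/1173075097400767656 ≈ -2.8819e-8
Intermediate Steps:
l = -3448846
(71903/(-689772) - 903729/(-4438017))/l = (71903/(-689772) - 903729/(-4438017))/(-3448846) = (71903*(-1/689772) - 903729*(-1/4438017))*(-1/3448846) = (-71903/689772 + 301243/1479339)*(-1/3448846) = (33806691493/340135540236)*(-1/3448846) = -33806691493/1173075097400767656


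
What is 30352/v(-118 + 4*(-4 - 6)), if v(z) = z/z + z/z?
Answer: 15176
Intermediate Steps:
v(z) = 2 (v(z) = 1 + 1 = 2)
30352/v(-118 + 4*(-4 - 6)) = 30352/2 = 30352*(1/2) = 15176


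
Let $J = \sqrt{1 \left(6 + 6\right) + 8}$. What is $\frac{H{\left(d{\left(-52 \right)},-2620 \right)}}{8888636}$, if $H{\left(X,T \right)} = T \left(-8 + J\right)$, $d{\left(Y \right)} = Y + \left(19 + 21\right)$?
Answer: $\frac{5240}{2222159} - \frac{1310 \sqrt{5}}{2222159} \approx 0.0010399$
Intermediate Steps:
$d{\left(Y \right)} = 40 + Y$ ($d{\left(Y \right)} = Y + 40 = 40 + Y$)
$J = 2 \sqrt{5}$ ($J = \sqrt{1 \cdot 12 + 8} = \sqrt{12 + 8} = \sqrt{20} = 2 \sqrt{5} \approx 4.4721$)
$H{\left(X,T \right)} = T \left(-8 + 2 \sqrt{5}\right)$
$\frac{H{\left(d{\left(-52 \right)},-2620 \right)}}{8888636} = \frac{2 \left(-2620\right) \left(-4 + \sqrt{5}\right)}{8888636} = \left(20960 - 5240 \sqrt{5}\right) \frac{1}{8888636} = \frac{5240}{2222159} - \frac{1310 \sqrt{5}}{2222159}$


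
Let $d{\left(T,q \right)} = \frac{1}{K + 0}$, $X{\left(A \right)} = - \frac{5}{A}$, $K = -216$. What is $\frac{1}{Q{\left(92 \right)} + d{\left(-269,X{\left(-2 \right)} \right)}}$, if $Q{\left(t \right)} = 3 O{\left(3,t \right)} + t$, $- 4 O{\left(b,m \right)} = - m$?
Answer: $\frac{216}{34775} \approx 0.0062114$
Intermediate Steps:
$O{\left(b,m \right)} = \frac{m}{4}$ ($O{\left(b,m \right)} = - \frac{\left(-1\right) m}{4} = \frac{m}{4}$)
$d{\left(T,q \right)} = - \frac{1}{216}$ ($d{\left(T,q \right)} = \frac{1}{-216 + 0} = \frac{1}{-216} = - \frac{1}{216}$)
$Q{\left(t \right)} = \frac{7 t}{4}$ ($Q{\left(t \right)} = 3 \frac{t}{4} + t = \frac{3 t}{4} + t = \frac{7 t}{4}$)
$\frac{1}{Q{\left(92 \right)} + d{\left(-269,X{\left(-2 \right)} \right)}} = \frac{1}{\frac{7}{4} \cdot 92 - \frac{1}{216}} = \frac{1}{161 - \frac{1}{216}} = \frac{1}{\frac{34775}{216}} = \frac{216}{34775}$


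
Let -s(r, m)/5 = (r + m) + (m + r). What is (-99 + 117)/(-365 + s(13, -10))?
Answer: -18/395 ≈ -0.045570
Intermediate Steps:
s(r, m) = -10*m - 10*r (s(r, m) = -5*((r + m) + (m + r)) = -5*((m + r) + (m + r)) = -5*(2*m + 2*r) = -10*m - 10*r)
(-99 + 117)/(-365 + s(13, -10)) = (-99 + 117)/(-365 + (-10*(-10) - 10*13)) = 18/(-365 + (100 - 130)) = 18/(-365 - 30) = 18/(-395) = 18*(-1/395) = -18/395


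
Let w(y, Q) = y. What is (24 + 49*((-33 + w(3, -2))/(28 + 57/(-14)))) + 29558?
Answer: 1977878/67 ≈ 29521.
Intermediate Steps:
(24 + 49*((-33 + w(3, -2))/(28 + 57/(-14)))) + 29558 = (24 + 49*((-33 + 3)/(28 + 57/(-14)))) + 29558 = (24 + 49*(-30/(28 + 57*(-1/14)))) + 29558 = (24 + 49*(-30/(28 - 57/14))) + 29558 = (24 + 49*(-30/335/14)) + 29558 = (24 + 49*(-30*14/335)) + 29558 = (24 + 49*(-84/67)) + 29558 = (24 - 4116/67) + 29558 = -2508/67 + 29558 = 1977878/67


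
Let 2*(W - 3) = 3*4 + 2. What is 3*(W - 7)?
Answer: 9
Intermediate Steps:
W = 10 (W = 3 + (3*4 + 2)/2 = 3 + (12 + 2)/2 = 3 + (1/2)*14 = 3 + 7 = 10)
3*(W - 7) = 3*(10 - 7) = 3*3 = 9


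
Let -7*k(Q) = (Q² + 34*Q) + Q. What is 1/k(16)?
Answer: -7/816 ≈ -0.0085784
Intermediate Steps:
k(Q) = -5*Q - Q²/7 (k(Q) = -((Q² + 34*Q) + Q)/7 = -(Q² + 35*Q)/7 = -5*Q - Q²/7)
1/k(16) = 1/(-⅐*16*(35 + 16)) = 1/(-⅐*16*51) = 1/(-816/7) = -7/816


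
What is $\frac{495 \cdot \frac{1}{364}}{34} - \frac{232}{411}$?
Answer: $- \frac{2667787}{5086536} \approx -0.52448$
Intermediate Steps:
$\frac{495 \cdot \frac{1}{364}}{34} - \frac{232}{411} = 495 \cdot \frac{1}{364} \cdot \frac{1}{34} - \frac{232}{411} = \frac{495}{364} \cdot \frac{1}{34} - \frac{232}{411} = \frac{495}{12376} - \frac{232}{411} = - \frac{2667787}{5086536}$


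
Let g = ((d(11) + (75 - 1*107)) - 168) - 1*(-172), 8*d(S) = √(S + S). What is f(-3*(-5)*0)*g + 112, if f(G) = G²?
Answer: 112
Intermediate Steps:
d(S) = √2*√S/8 (d(S) = √(S + S)/8 = √(2*S)/8 = (√2*√S)/8 = √2*√S/8)
g = -28 + √22/8 (g = ((√2*√11/8 + (75 - 1*107)) - 168) - 1*(-172) = ((√22/8 + (75 - 107)) - 168) + 172 = ((√22/8 - 32) - 168) + 172 = ((-32 + √22/8) - 168) + 172 = (-200 + √22/8) + 172 = -28 + √22/8 ≈ -27.414)
f(-3*(-5)*0)*g + 112 = (-3*(-5)*0)²*(-28 + √22/8) + 112 = (15*0)²*(-28 + √22/8) + 112 = 0²*(-28 + √22/8) + 112 = 0*(-28 + √22/8) + 112 = 0 + 112 = 112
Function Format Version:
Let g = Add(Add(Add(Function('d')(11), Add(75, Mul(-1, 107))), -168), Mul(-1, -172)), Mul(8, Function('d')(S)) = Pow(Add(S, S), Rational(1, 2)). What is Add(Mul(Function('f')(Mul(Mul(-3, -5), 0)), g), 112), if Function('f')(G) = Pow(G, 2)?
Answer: 112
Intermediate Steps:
Function('d')(S) = Mul(Rational(1, 8), Pow(2, Rational(1, 2)), Pow(S, Rational(1, 2))) (Function('d')(S) = Mul(Rational(1, 8), Pow(Add(S, S), Rational(1, 2))) = Mul(Rational(1, 8), Pow(Mul(2, S), Rational(1, 2))) = Mul(Rational(1, 8), Mul(Pow(2, Rational(1, 2)), Pow(S, Rational(1, 2)))) = Mul(Rational(1, 8), Pow(2, Rational(1, 2)), Pow(S, Rational(1, 2))))
g = Add(-28, Mul(Rational(1, 8), Pow(22, Rational(1, 2)))) (g = Add(Add(Add(Mul(Rational(1, 8), Pow(2, Rational(1, 2)), Pow(11, Rational(1, 2))), Add(75, Mul(-1, 107))), -168), Mul(-1, -172)) = Add(Add(Add(Mul(Rational(1, 8), Pow(22, Rational(1, 2))), Add(75, -107)), -168), 172) = Add(Add(Add(Mul(Rational(1, 8), Pow(22, Rational(1, 2))), -32), -168), 172) = Add(Add(Add(-32, Mul(Rational(1, 8), Pow(22, Rational(1, 2)))), -168), 172) = Add(Add(-200, Mul(Rational(1, 8), Pow(22, Rational(1, 2)))), 172) = Add(-28, Mul(Rational(1, 8), Pow(22, Rational(1, 2)))) ≈ -27.414)
Add(Mul(Function('f')(Mul(Mul(-3, -5), 0)), g), 112) = Add(Mul(Pow(Mul(Mul(-3, -5), 0), 2), Add(-28, Mul(Rational(1, 8), Pow(22, Rational(1, 2))))), 112) = Add(Mul(Pow(Mul(15, 0), 2), Add(-28, Mul(Rational(1, 8), Pow(22, Rational(1, 2))))), 112) = Add(Mul(Pow(0, 2), Add(-28, Mul(Rational(1, 8), Pow(22, Rational(1, 2))))), 112) = Add(Mul(0, Add(-28, Mul(Rational(1, 8), Pow(22, Rational(1, 2))))), 112) = Add(0, 112) = 112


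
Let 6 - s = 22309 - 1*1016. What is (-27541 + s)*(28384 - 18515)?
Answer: -481883532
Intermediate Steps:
s = -21287 (s = 6 - (22309 - 1*1016) = 6 - (22309 - 1016) = 6 - 1*21293 = 6 - 21293 = -21287)
(-27541 + s)*(28384 - 18515) = (-27541 - 21287)*(28384 - 18515) = -48828*9869 = -481883532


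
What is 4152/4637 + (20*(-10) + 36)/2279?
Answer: 8701940/10567723 ≈ 0.82345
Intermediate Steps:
4152/4637 + (20*(-10) + 36)/2279 = 4152*(1/4637) + (-200 + 36)*(1/2279) = 4152/4637 - 164*1/2279 = 4152/4637 - 164/2279 = 8701940/10567723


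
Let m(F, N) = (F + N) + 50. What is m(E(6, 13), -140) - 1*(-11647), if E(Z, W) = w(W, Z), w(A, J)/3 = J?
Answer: 11575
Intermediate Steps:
w(A, J) = 3*J
E(Z, W) = 3*Z
m(F, N) = 50 + F + N
m(E(6, 13), -140) - 1*(-11647) = (50 + 3*6 - 140) - 1*(-11647) = (50 + 18 - 140) + 11647 = -72 + 11647 = 11575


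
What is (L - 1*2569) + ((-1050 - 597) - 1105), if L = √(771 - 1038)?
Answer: -5321 + I*√267 ≈ -5321.0 + 16.34*I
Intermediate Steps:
L = I*√267 (L = √(-267) = I*√267 ≈ 16.34*I)
(L - 1*2569) + ((-1050 - 597) - 1105) = (I*√267 - 1*2569) + ((-1050 - 597) - 1105) = (I*√267 - 2569) + (-1647 - 1105) = (-2569 + I*√267) - 2752 = -5321 + I*√267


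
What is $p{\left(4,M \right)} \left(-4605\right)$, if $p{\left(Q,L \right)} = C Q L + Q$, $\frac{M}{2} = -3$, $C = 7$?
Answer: $755220$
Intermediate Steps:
$M = -6$ ($M = 2 \left(-3\right) = -6$)
$p{\left(Q,L \right)} = Q + 7 L Q$ ($p{\left(Q,L \right)} = 7 Q L + Q = 7 L Q + Q = Q + 7 L Q$)
$p{\left(4,M \right)} \left(-4605\right) = 4 \left(1 + 7 \left(-6\right)\right) \left(-4605\right) = 4 \left(1 - 42\right) \left(-4605\right) = 4 \left(-41\right) \left(-4605\right) = \left(-164\right) \left(-4605\right) = 755220$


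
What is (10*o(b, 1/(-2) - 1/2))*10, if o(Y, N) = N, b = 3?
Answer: -100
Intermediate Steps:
(10*o(b, 1/(-2) - 1/2))*10 = (10*(1/(-2) - 1/2))*10 = (10*(1*(-½) - 1*½))*10 = (10*(-½ - ½))*10 = (10*(-1))*10 = -10*10 = -100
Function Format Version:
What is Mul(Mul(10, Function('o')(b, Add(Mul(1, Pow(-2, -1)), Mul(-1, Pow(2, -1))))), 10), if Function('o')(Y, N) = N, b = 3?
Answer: -100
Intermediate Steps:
Mul(Mul(10, Function('o')(b, Add(Mul(1, Pow(-2, -1)), Mul(-1, Pow(2, -1))))), 10) = Mul(Mul(10, Add(Mul(1, Pow(-2, -1)), Mul(-1, Pow(2, -1)))), 10) = Mul(Mul(10, Add(Mul(1, Rational(-1, 2)), Mul(-1, Rational(1, 2)))), 10) = Mul(Mul(10, Add(Rational(-1, 2), Rational(-1, 2))), 10) = Mul(Mul(10, -1), 10) = Mul(-10, 10) = -100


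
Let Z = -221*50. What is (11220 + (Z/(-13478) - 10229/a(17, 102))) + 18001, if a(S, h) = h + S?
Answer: 23365242205/801941 ≈ 29136.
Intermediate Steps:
a(S, h) = S + h
Z = -11050
(11220 + (Z/(-13478) - 10229/a(17, 102))) + 18001 = (11220 + (-11050/(-13478) - 10229/(17 + 102))) + 18001 = (11220 + (-11050*(-1/13478) - 10229/119)) + 18001 = (11220 + (5525/6739 - 10229*1/119)) + 18001 = (11220 + (5525/6739 - 10229/119)) + 18001 = (11220 - 68275756/801941) + 18001 = 8929502264/801941 + 18001 = 23365242205/801941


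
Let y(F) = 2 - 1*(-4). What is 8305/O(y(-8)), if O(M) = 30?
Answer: 1661/6 ≈ 276.83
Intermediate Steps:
y(F) = 6 (y(F) = 2 + 4 = 6)
8305/O(y(-8)) = 8305/30 = 8305*(1/30) = 1661/6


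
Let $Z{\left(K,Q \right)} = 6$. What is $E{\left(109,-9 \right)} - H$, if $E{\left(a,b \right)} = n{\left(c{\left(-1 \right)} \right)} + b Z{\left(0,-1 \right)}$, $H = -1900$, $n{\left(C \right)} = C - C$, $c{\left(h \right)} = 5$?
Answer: $1846$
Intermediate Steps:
$n{\left(C \right)} = 0$
$E{\left(a,b \right)} = 6 b$ ($E{\left(a,b \right)} = 0 + b 6 = 0 + 6 b = 6 b$)
$E{\left(109,-9 \right)} - H = 6 \left(-9\right) - -1900 = -54 + 1900 = 1846$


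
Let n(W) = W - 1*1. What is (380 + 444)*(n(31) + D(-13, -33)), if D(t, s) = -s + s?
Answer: 24720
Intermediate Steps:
D(t, s) = 0
n(W) = -1 + W (n(W) = W - 1 = -1 + W)
(380 + 444)*(n(31) + D(-13, -33)) = (380 + 444)*((-1 + 31) + 0) = 824*(30 + 0) = 824*30 = 24720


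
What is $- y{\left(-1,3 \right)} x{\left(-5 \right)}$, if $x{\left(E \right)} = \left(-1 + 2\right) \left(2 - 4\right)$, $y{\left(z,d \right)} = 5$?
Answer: $10$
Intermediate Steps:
$x{\left(E \right)} = -2$ ($x{\left(E \right)} = 1 \left(-2\right) = -2$)
$- y{\left(-1,3 \right)} x{\left(-5 \right)} = \left(-1\right) 5 \left(-2\right) = \left(-5\right) \left(-2\right) = 10$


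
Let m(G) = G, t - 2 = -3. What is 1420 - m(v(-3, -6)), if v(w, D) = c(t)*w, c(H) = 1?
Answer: 1423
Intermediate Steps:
t = -1 (t = 2 - 3 = -1)
v(w, D) = w (v(w, D) = 1*w = w)
1420 - m(v(-3, -6)) = 1420 - 1*(-3) = 1420 + 3 = 1423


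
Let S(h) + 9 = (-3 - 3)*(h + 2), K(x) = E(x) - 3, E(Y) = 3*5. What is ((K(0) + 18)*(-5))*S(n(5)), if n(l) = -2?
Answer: 1350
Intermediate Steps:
E(Y) = 15
K(x) = 12 (K(x) = 15 - 3 = 12)
S(h) = -21 - 6*h (S(h) = -9 + (-3 - 3)*(h + 2) = -9 - 6*(2 + h) = -9 + (-12 - 6*h) = -21 - 6*h)
((K(0) + 18)*(-5))*S(n(5)) = ((12 + 18)*(-5))*(-21 - 6*(-2)) = (30*(-5))*(-21 + 12) = -150*(-9) = 1350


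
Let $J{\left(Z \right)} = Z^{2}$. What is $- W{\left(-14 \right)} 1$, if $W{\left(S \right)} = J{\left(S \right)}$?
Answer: $-196$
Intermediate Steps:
$W{\left(S \right)} = S^{2}$
$- W{\left(-14 \right)} 1 = - \left(-14\right)^{2} \cdot 1 = \left(-1\right) 196 \cdot 1 = \left(-196\right) 1 = -196$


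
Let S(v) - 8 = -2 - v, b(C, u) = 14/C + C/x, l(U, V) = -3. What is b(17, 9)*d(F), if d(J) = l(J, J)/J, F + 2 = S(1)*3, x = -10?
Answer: 447/2210 ≈ 0.20226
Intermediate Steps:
b(C, u) = 14/C - C/10 (b(C, u) = 14/C + C/(-10) = 14/C + C*(-⅒) = 14/C - C/10)
S(v) = 6 - v (S(v) = 8 + (-2 - v) = 6 - v)
F = 13 (F = -2 + (6 - 1*1)*3 = -2 + (6 - 1)*3 = -2 + 5*3 = -2 + 15 = 13)
d(J) = -3/J
b(17, 9)*d(F) = (14/17 - ⅒*17)*(-3/13) = (14*(1/17) - 17/10)*(-3*1/13) = (14/17 - 17/10)*(-3/13) = -149/170*(-3/13) = 447/2210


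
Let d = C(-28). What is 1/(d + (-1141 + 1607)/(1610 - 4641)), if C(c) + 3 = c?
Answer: -3031/94427 ≈ -0.032099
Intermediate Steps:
C(c) = -3 + c
d = -31 (d = -3 - 28 = -31)
1/(d + (-1141 + 1607)/(1610 - 4641)) = 1/(-31 + (-1141 + 1607)/(1610 - 4641)) = 1/(-31 + 466/(-3031)) = 1/(-31 + 466*(-1/3031)) = 1/(-31 - 466/3031) = 1/(-94427/3031) = -3031/94427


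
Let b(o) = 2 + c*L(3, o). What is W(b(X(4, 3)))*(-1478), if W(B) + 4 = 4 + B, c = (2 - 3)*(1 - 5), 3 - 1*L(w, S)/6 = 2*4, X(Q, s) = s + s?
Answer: 174404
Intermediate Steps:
X(Q, s) = 2*s
L(w, S) = -30 (L(w, S) = 18 - 12*4 = 18 - 6*8 = 18 - 48 = -30)
c = 4 (c = -1*(-4) = 4)
b(o) = -118 (b(o) = 2 + 4*(-30) = 2 - 120 = -118)
W(B) = B (W(B) = -4 + (4 + B) = B)
W(b(X(4, 3)))*(-1478) = -118*(-1478) = 174404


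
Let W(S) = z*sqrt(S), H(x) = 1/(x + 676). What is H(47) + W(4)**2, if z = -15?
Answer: 650701/723 ≈ 900.00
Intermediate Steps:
H(x) = 1/(676 + x)
W(S) = -15*sqrt(S)
H(47) + W(4)**2 = 1/(676 + 47) + (-15*sqrt(4))**2 = 1/723 + (-15*2)**2 = 1/723 + (-30)**2 = 1/723 + 900 = 650701/723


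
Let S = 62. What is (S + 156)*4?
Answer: 872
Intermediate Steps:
(S + 156)*4 = (62 + 156)*4 = 218*4 = 872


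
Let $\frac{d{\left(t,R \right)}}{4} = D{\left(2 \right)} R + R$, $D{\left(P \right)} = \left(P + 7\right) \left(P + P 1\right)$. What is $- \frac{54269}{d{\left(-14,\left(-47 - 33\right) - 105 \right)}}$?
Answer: $\frac{54269}{27380} \approx 1.9821$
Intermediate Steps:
$D{\left(P \right)} = 2 P \left(7 + P\right)$ ($D{\left(P \right)} = \left(7 + P\right) \left(P + P\right) = \left(7 + P\right) 2 P = 2 P \left(7 + P\right)$)
$d{\left(t,R \right)} = 148 R$ ($d{\left(t,R \right)} = 4 \left(2 \cdot 2 \left(7 + 2\right) R + R\right) = 4 \left(2 \cdot 2 \cdot 9 R + R\right) = 4 \left(36 R + R\right) = 4 \cdot 37 R = 148 R$)
$- \frac{54269}{d{\left(-14,\left(-47 - 33\right) - 105 \right)}} = - \frac{54269}{148 \left(\left(-47 - 33\right) - 105\right)} = - \frac{54269}{148 \left(-80 - 105\right)} = - \frac{54269}{148 \left(-185\right)} = - \frac{54269}{-27380} = \left(-54269\right) \left(- \frac{1}{27380}\right) = \frac{54269}{27380}$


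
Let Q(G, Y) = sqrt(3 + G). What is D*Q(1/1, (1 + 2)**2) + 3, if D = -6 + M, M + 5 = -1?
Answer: -21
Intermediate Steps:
M = -6 (M = -5 - 1 = -6)
D = -12 (D = -6 - 6 = -12)
D*Q(1/1, (1 + 2)**2) + 3 = -12*sqrt(3 + 1/1) + 3 = -12*sqrt(3 + 1) + 3 = -12*sqrt(4) + 3 = -12*2 + 3 = -24 + 3 = -21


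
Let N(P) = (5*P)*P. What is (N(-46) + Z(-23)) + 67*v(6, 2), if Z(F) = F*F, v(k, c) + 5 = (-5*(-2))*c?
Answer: 12114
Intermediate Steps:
v(k, c) = -5 + 10*c (v(k, c) = -5 + (-5*(-2))*c = -5 + 10*c)
N(P) = 5*P**2
Z(F) = F**2
(N(-46) + Z(-23)) + 67*v(6, 2) = (5*(-46)**2 + (-23)**2) + 67*(-5 + 10*2) = (5*2116 + 529) + 67*(-5 + 20) = (10580 + 529) + 67*15 = 11109 + 1005 = 12114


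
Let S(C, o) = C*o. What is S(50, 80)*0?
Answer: 0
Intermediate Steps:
S(50, 80)*0 = (50*80)*0 = 4000*0 = 0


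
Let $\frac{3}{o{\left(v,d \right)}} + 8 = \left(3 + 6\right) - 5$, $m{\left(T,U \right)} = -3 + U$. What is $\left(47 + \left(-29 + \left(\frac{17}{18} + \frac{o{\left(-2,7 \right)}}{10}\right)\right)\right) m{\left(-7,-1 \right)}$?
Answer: $- \frac{6793}{90} \approx -75.478$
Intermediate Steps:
$o{\left(v,d \right)} = - \frac{3}{4}$ ($o{\left(v,d \right)} = \frac{3}{-8 + \left(\left(3 + 6\right) - 5\right)} = \frac{3}{-8 + \left(9 - 5\right)} = \frac{3}{-8 + 4} = \frac{3}{-4} = 3 \left(- \frac{1}{4}\right) = - \frac{3}{4}$)
$\left(47 + \left(-29 + \left(\frac{17}{18} + \frac{o{\left(-2,7 \right)}}{10}\right)\right)\right) m{\left(-7,-1 \right)} = \left(47 + \left(-29 + \left(\frac{17}{18} - \frac{3}{4 \cdot 10}\right)\right)\right) \left(-3 - 1\right) = \left(47 + \left(-29 + \left(17 \cdot \frac{1}{18} - \frac{3}{40}\right)\right)\right) \left(-4\right) = \left(47 + \left(-29 + \left(\frac{17}{18} - \frac{3}{40}\right)\right)\right) \left(-4\right) = \left(47 + \left(-29 + \frac{313}{360}\right)\right) \left(-4\right) = \left(47 - \frac{10127}{360}\right) \left(-4\right) = \frac{6793}{360} \left(-4\right) = - \frac{6793}{90}$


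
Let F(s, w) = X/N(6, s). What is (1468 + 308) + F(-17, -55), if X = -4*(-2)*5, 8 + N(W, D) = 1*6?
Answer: 1756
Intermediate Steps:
N(W, D) = -2 (N(W, D) = -8 + 1*6 = -8 + 6 = -2)
X = 40 (X = 8*5 = 40)
F(s, w) = -20 (F(s, w) = 40/(-2) = 40*(-1/2) = -20)
(1468 + 308) + F(-17, -55) = (1468 + 308) - 20 = 1776 - 20 = 1756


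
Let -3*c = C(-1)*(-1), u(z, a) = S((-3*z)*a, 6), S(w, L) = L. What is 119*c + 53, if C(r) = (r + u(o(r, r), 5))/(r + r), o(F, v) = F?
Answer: -277/6 ≈ -46.167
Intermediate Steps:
u(z, a) = 6
C(r) = (6 + r)/(2*r) (C(r) = (r + 6)/(r + r) = (6 + r)/((2*r)) = (6 + r)*(1/(2*r)) = (6 + r)/(2*r))
c = -⅚ (c = -(½)*(6 - 1)/(-1)*(-1)/3 = -(½)*(-1)*5*(-1)/3 = -(-5)*(-1)/6 = -⅓*5/2 = -⅚ ≈ -0.83333)
119*c + 53 = 119*(-⅚) + 53 = -595/6 + 53 = -277/6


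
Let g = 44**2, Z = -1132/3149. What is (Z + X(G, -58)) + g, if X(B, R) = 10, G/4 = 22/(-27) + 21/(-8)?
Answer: 6126822/3149 ≈ 1945.6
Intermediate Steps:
G = -743/54 (G = 4*(22/(-27) + 21/(-8)) = 4*(22*(-1/27) + 21*(-1/8)) = 4*(-22/27 - 21/8) = 4*(-743/216) = -743/54 ≈ -13.759)
Z = -1132/3149 (Z = -1132*1/3149 = -1132/3149 ≈ -0.35948)
g = 1936
(Z + X(G, -58)) + g = (-1132/3149 + 10) + 1936 = 30358/3149 + 1936 = 6126822/3149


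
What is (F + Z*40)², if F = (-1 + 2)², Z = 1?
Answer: 1681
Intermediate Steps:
F = 1 (F = 1² = 1)
(F + Z*40)² = (1 + 1*40)² = (1 + 40)² = 41² = 1681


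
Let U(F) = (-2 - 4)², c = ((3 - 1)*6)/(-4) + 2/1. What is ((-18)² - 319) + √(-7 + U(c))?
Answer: 5 + √29 ≈ 10.385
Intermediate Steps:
c = -1 (c = (2*6)*(-¼) + 2*1 = 12*(-¼) + 2 = -3 + 2 = -1)
U(F) = 36 (U(F) = (-6)² = 36)
((-18)² - 319) + √(-7 + U(c)) = ((-18)² - 319) + √(-7 + 36) = (324 - 319) + √29 = 5 + √29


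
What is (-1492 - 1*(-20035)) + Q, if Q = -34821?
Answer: -16278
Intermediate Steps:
(-1492 - 1*(-20035)) + Q = (-1492 - 1*(-20035)) - 34821 = (-1492 + 20035) - 34821 = 18543 - 34821 = -16278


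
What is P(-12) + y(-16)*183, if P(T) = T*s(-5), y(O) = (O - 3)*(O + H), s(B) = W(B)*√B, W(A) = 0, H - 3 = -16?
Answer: 100833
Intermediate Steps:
H = -13 (H = 3 - 16 = -13)
s(B) = 0 (s(B) = 0*√B = 0)
y(O) = (-13 + O)*(-3 + O) (y(O) = (O - 3)*(O - 13) = (-3 + O)*(-13 + O) = (-13 + O)*(-3 + O))
P(T) = 0 (P(T) = T*0 = 0)
P(-12) + y(-16)*183 = 0 + (39 + (-16)² - 16*(-16))*183 = 0 + (39 + 256 + 256)*183 = 0 + 551*183 = 0 + 100833 = 100833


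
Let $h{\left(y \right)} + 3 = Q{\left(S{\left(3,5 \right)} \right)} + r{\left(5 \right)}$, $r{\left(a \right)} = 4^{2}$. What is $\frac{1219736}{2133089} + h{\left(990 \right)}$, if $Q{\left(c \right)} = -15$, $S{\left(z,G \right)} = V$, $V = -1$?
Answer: $- \frac{18922}{13249} \approx -1.4282$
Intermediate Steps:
$S{\left(z,G \right)} = -1$
$r{\left(a \right)} = 16$
$h{\left(y \right)} = -2$ ($h{\left(y \right)} = -3 + \left(-15 + 16\right) = -3 + 1 = -2$)
$\frac{1219736}{2133089} + h{\left(990 \right)} = \frac{1219736}{2133089} - 2 = 1219736 \cdot \frac{1}{2133089} - 2 = \frac{7576}{13249} - 2 = - \frac{18922}{13249}$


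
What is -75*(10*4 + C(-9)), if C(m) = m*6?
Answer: 1050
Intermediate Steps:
C(m) = 6*m
-75*(10*4 + C(-9)) = -75*(10*4 + 6*(-9)) = -75*(40 - 54) = -75*(-14) = 1050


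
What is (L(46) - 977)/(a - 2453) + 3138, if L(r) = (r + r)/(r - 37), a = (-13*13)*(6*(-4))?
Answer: 6466175/2061 ≈ 3137.4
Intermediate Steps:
a = 4056 (a = -169*(-24) = 4056)
L(r) = 2*r/(-37 + r) (L(r) = (2*r)/(-37 + r) = 2*r/(-37 + r))
(L(46) - 977)/(a - 2453) + 3138 = (2*46/(-37 + 46) - 977)/(4056 - 2453) + 3138 = (2*46/9 - 977)/1603 + 3138 = (2*46*(1/9) - 977)*(1/1603) + 3138 = (92/9 - 977)*(1/1603) + 3138 = -8701/9*1/1603 + 3138 = -1243/2061 + 3138 = 6466175/2061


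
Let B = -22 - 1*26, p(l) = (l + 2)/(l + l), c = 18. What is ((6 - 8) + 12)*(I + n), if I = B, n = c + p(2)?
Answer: -290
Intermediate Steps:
p(l) = (2 + l)/(2*l) (p(l) = (2 + l)/((2*l)) = (2 + l)*(1/(2*l)) = (2 + l)/(2*l))
B = -48 (B = -22 - 26 = -48)
n = 19 (n = 18 + (½)*(2 + 2)/2 = 18 + (½)*(½)*4 = 18 + 1 = 19)
I = -48
((6 - 8) + 12)*(I + n) = ((6 - 8) + 12)*(-48 + 19) = (-2 + 12)*(-29) = 10*(-29) = -290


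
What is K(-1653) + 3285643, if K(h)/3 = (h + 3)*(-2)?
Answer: 3295543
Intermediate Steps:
K(h) = -18 - 6*h (K(h) = 3*((h + 3)*(-2)) = 3*((3 + h)*(-2)) = 3*(-6 - 2*h) = -18 - 6*h)
K(-1653) + 3285643 = (-18 - 6*(-1653)) + 3285643 = (-18 + 9918) + 3285643 = 9900 + 3285643 = 3295543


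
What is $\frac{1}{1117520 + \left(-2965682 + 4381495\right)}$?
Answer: $\frac{1}{2533333} \approx 3.9474 \cdot 10^{-7}$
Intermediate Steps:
$\frac{1}{1117520 + \left(-2965682 + 4381495\right)} = \frac{1}{1117520 + 1415813} = \frac{1}{2533333}$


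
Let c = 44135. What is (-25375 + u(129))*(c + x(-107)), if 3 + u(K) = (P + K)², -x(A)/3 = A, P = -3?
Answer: -422420912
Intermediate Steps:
x(A) = -3*A
u(K) = -3 + (-3 + K)²
(-25375 + u(129))*(c + x(-107)) = (-25375 + (-3 + (-3 + 129)²))*(44135 - 3*(-107)) = (-25375 + (-3 + 126²))*(44135 + 321) = (-25375 + (-3 + 15876))*44456 = (-25375 + 15873)*44456 = -9502*44456 = -422420912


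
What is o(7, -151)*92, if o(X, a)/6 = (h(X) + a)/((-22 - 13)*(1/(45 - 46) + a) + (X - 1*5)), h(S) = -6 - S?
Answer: -15088/887 ≈ -17.010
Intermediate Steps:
o(X, a) = 6*(-6 + a - X)/(30 + X - 35*a) (o(X, a) = 6*(((-6 - X) + a)/((-22 - 13)*(1/(45 - 46) + a) + (X - 1*5))) = 6*((-6 + a - X)/(-35*(1/(-1) + a) + (X - 5))) = 6*((-6 + a - X)/(-35*(-1 + a) + (-5 + X))) = 6*((-6 + a - X)/((35 - 35*a) + (-5 + X))) = 6*((-6 + a - X)/(30 + X - 35*a)) = 6*(-6 + a - X)/(30 + X - 35*a))
o(7, -151)*92 = (6*(-6 - 151 - 1*7)/(30 + 7 - 35*(-151)))*92 = (6*(-6 - 151 - 7)/(30 + 7 + 5285))*92 = (6*(-164)/5322)*92 = (6*(1/5322)*(-164))*92 = -164/887*92 = -15088/887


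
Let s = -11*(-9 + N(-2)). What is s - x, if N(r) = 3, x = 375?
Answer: -309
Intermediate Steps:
s = 66 (s = -11*(-9 + 3) = -11*(-6) = 66)
s - x = 66 - 1*375 = 66 - 375 = -309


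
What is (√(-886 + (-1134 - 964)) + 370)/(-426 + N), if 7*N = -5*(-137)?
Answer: -2590/2297 - 14*I*√746/2297 ≈ -1.1276 - 0.16647*I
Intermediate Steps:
N = 685/7 (N = (-5*(-137))/7 = (⅐)*685 = 685/7 ≈ 97.857)
(√(-886 + (-1134 - 964)) + 370)/(-426 + N) = (√(-886 + (-1134 - 964)) + 370)/(-426 + 685/7) = (√(-886 - 2098) + 370)/(-2297/7) = (√(-2984) + 370)*(-7/2297) = (2*I*√746 + 370)*(-7/2297) = (370 + 2*I*√746)*(-7/2297) = -2590/2297 - 14*I*√746/2297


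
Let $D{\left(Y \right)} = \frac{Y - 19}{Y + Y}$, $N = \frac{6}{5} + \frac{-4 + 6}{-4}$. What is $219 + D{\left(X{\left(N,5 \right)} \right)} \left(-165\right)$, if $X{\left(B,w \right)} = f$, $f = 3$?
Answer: $659$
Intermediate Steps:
$N = \frac{7}{10}$ ($N = 6 \cdot \frac{1}{5} + 2 \left(- \frac{1}{4}\right) = \frac{6}{5} - \frac{1}{2} = \frac{7}{10} \approx 0.7$)
$X{\left(B,w \right)} = 3$
$D{\left(Y \right)} = \frac{-19 + Y}{2 Y}$
$219 + D{\left(X{\left(N,5 \right)} \right)} \left(-165\right) = 219 + \frac{-19 + 3}{2 \cdot 3} \left(-165\right) = 219 + \frac{1}{2} \cdot \frac{1}{3} \left(-16\right) \left(-165\right) = 219 - -440 = 219 + 440 = 659$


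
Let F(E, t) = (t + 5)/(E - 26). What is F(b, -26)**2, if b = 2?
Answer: 49/64 ≈ 0.76563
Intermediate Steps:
F(E, t) = (5 + t)/(-26 + E)
F(b, -26)**2 = ((5 - 26)/(-26 + 2))**2 = (-21/(-24))**2 = (-1/24*(-21))**2 = (7/8)**2 = 49/64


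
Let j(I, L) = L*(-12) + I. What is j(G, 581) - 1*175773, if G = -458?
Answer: -183203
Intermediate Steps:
j(I, L) = I - 12*L (j(I, L) = -12*L + I = I - 12*L)
j(G, 581) - 1*175773 = (-458 - 12*581) - 1*175773 = (-458 - 6972) - 175773 = -7430 - 175773 = -183203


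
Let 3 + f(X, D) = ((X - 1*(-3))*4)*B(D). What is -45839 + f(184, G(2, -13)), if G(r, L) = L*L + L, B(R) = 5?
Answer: -42102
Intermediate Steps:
G(r, L) = L + L² (G(r, L) = L² + L = L + L²)
f(X, D) = 57 + 20*X (f(X, D) = -3 + ((X - 1*(-3))*4)*5 = -3 + ((X + 3)*4)*5 = -3 + ((3 + X)*4)*5 = -3 + (12 + 4*X)*5 = -3 + (60 + 20*X) = 57 + 20*X)
-45839 + f(184, G(2, -13)) = -45839 + (57 + 20*184) = -45839 + (57 + 3680) = -45839 + 3737 = -42102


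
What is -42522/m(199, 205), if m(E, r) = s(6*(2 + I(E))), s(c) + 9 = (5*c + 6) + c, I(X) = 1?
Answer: -14174/35 ≈ -404.97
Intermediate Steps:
s(c) = -3 + 6*c (s(c) = -9 + ((5*c + 6) + c) = -9 + ((6 + 5*c) + c) = -9 + (6 + 6*c) = -3 + 6*c)
m(E, r) = 105 (m(E, r) = -3 + 6*(6*(2 + 1)) = -3 + 6*(6*3) = -3 + 6*18 = -3 + 108 = 105)
-42522/m(199, 205) = -42522/105 = -42522*1/105 = -14174/35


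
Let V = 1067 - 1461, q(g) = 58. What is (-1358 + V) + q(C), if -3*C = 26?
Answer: -1694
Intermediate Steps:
C = -26/3 (C = -⅓*26 = -26/3 ≈ -8.6667)
V = -394
(-1358 + V) + q(C) = (-1358 - 394) + 58 = -1752 + 58 = -1694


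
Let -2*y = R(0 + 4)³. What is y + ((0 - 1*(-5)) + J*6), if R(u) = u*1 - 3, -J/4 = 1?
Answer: -39/2 ≈ -19.500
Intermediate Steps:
J = -4 (J = -4*1 = -4)
R(u) = -3 + u (R(u) = u - 3 = -3 + u)
y = -½ (y = -(-3 + (0 + 4))³/2 = -(-3 + 4)³/2 = -½*1³ = -½*1 = -½ ≈ -0.50000)
y + ((0 - 1*(-5)) + J*6) = -½ + ((0 - 1*(-5)) - 4*6) = -½ + ((0 + 5) - 24) = -½ + (5 - 24) = -½ - 19 = -39/2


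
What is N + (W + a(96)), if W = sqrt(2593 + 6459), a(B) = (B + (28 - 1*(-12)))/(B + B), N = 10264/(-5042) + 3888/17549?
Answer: -1174138187/1061784696 + 2*sqrt(2263) ≈ 94.036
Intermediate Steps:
N = -80259820/44241029 (N = 10264*(-1/5042) + 3888*(1/17549) = -5132/2521 + 3888/17549 = -80259820/44241029 ≈ -1.8141)
a(B) = (40 + B)/(2*B) (a(B) = (B + (28 + 12))/((2*B)) = (B + 40)*(1/(2*B)) = (40 + B)*(1/(2*B)) = (40 + B)/(2*B))
W = 2*sqrt(2263) (W = sqrt(9052) = 2*sqrt(2263) ≈ 95.142)
N + (W + a(96)) = -80259820/44241029 + (2*sqrt(2263) + (1/2)*(40 + 96)/96) = -80259820/44241029 + (2*sqrt(2263) + (1/2)*(1/96)*136) = -80259820/44241029 + (2*sqrt(2263) + 17/24) = -80259820/44241029 + (17/24 + 2*sqrt(2263)) = -1174138187/1061784696 + 2*sqrt(2263)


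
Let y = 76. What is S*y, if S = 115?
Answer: 8740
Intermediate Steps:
S*y = 115*76 = 8740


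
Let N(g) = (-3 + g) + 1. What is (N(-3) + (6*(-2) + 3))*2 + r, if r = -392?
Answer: -420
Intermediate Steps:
N(g) = -2 + g
(N(-3) + (6*(-2) + 3))*2 + r = ((-2 - 3) + (6*(-2) + 3))*2 - 392 = (-5 + (-12 + 3))*2 - 392 = (-5 - 9)*2 - 392 = -14*2 - 392 = -28 - 392 = -420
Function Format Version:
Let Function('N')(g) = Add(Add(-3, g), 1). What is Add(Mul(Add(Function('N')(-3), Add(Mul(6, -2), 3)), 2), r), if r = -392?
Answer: -420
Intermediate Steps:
Function('N')(g) = Add(-2, g)
Add(Mul(Add(Function('N')(-3), Add(Mul(6, -2), 3)), 2), r) = Add(Mul(Add(Add(-2, -3), Add(Mul(6, -2), 3)), 2), -392) = Add(Mul(Add(-5, Add(-12, 3)), 2), -392) = Add(Mul(Add(-5, -9), 2), -392) = Add(Mul(-14, 2), -392) = Add(-28, -392) = -420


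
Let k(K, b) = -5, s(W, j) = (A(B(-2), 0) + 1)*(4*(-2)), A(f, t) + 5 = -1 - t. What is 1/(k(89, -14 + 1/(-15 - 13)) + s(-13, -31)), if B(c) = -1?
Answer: 1/35 ≈ 0.028571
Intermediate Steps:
A(f, t) = -6 - t (A(f, t) = -5 + (-1 - t) = -6 - t)
s(W, j) = 40 (s(W, j) = ((-6 - 1*0) + 1)*(4*(-2)) = ((-6 + 0) + 1)*(-8) = (-6 + 1)*(-8) = -5*(-8) = 40)
1/(k(89, -14 + 1/(-15 - 13)) + s(-13, -31)) = 1/(-5 + 40) = 1/35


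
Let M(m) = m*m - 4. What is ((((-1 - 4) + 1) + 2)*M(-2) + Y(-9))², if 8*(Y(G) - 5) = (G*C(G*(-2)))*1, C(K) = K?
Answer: 3721/16 ≈ 232.56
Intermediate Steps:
Y(G) = 5 - G²/4 (Y(G) = 5 + ((G*(G*(-2)))*1)/8 = 5 + ((G*(-2*G))*1)/8 = 5 + (-2*G²*1)/8 = 5 + (-2*G²)/8 = 5 - G²/4)
M(m) = -4 + m² (M(m) = m² - 4 = -4 + m²)
((((-1 - 4) + 1) + 2)*M(-2) + Y(-9))² = ((((-1 - 4) + 1) + 2)*(-4 + (-2)²) + (5 - ¼*(-9)²))² = (((-5 + 1) + 2)*(-4 + 4) + (5 - ¼*81))² = ((-4 + 2)*0 + (5 - 81/4))² = (-2*0 - 61/4)² = (0 - 61/4)² = (-61/4)² = 3721/16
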